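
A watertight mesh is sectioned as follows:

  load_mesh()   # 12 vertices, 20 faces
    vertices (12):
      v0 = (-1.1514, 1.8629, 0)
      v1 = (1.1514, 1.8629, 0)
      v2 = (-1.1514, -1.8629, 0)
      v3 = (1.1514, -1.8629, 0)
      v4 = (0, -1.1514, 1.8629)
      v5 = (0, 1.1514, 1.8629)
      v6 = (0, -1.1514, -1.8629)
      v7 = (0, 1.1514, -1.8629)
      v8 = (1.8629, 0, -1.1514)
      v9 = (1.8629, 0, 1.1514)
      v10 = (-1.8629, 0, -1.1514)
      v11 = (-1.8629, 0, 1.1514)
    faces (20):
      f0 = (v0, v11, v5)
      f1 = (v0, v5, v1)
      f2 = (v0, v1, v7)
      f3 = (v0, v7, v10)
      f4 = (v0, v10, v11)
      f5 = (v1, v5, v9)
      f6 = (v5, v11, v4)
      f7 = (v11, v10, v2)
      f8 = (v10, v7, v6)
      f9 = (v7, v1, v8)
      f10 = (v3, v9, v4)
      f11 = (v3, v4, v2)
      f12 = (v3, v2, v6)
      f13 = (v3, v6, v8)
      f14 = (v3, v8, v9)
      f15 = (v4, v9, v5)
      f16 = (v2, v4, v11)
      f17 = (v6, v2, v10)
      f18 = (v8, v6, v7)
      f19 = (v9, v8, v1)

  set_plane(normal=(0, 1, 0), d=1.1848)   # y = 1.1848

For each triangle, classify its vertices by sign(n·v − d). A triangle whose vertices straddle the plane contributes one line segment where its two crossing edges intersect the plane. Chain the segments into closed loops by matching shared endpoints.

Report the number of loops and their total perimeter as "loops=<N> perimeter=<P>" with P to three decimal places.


loops=1 perimeter=9.565

Straddling triangles (8 of 20):
  (v0,v11,v5) [+--] → (-1.41039, 1.1848, 0.419112)–(-0.0540503, 1.1848, 1.77545)  len=1.9182
  (v0,v5,v1) [+-+] → (-0.0540503, 1.1848, 1.77545)–(0.0540503, 1.1848, 1.77545)  len=0.1081
  (v0,v1,v7) [++-] → (0.0540503, 1.1848, -1.77545)–(-0.0540503, 1.1848, -1.77545)  len=0.1081
  (v0,v7,v10) [+--] → (-0.0540503, 1.1848, -1.77545)–(-1.41039, 1.1848, -0.419112)  len=1.9182
  (v0,v10,v11) [+--] → (-1.41039, 1.1848, -0.419112)–(-1.41039, 1.1848, 0.419112)  len=0.8382
  (v1,v5,v9) [+--] → (0.0540503, 1.1848, 1.77545)–(1.41039, 1.1848, 0.419112)  len=1.9182
  (v7,v1,v8) [-+-] → (0.0540503, 1.1848, -1.77545)–(1.41039, 1.1848, -0.419112)  len=1.9182
  (v9,v8,v1) [--+] → (1.41039, 1.1848, -0.419112)–(1.41039, 1.1848, 0.419112)  len=0.8382

Chained into 1 loop(s):
  loop 1: 8 segments, perimeter = 9.5653
Total perimeter = 9.565


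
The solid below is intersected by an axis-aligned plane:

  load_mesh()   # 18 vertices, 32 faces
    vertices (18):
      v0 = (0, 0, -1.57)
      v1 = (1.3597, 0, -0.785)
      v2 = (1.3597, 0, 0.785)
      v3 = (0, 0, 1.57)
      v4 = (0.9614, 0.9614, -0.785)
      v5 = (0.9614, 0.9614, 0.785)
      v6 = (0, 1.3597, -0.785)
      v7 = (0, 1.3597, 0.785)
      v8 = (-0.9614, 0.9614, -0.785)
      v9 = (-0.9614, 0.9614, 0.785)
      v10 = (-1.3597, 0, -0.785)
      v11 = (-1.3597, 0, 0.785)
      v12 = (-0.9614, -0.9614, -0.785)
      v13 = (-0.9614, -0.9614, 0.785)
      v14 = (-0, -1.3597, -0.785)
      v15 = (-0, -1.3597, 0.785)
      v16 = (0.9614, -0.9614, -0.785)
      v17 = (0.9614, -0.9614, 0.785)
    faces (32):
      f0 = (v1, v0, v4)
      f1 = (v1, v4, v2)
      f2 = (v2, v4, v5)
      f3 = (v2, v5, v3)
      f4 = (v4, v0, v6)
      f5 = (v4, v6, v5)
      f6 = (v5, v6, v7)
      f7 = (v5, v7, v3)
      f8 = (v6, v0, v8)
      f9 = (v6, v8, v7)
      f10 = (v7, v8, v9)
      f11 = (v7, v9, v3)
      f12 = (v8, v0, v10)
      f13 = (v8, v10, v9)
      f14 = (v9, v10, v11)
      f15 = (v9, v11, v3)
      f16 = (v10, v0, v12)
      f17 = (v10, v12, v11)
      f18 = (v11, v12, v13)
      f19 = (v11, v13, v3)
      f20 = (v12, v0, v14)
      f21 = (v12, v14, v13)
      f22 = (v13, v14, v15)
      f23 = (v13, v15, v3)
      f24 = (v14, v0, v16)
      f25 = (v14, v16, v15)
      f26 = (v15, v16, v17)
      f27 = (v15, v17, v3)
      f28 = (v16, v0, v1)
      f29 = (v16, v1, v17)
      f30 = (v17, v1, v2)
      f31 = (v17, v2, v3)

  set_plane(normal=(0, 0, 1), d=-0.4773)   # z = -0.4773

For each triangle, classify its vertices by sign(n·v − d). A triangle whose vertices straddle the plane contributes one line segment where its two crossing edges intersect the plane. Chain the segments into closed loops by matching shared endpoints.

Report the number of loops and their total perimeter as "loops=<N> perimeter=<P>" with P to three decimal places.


loops=1 perimeter=8.325

Straddling triangles (16 of 32):
  (v1,v4,v2) [--+] → (1.03946, 0.772978, -0.4773)–(1.3597, 0, -0.4773)  len=0.8367
  (v2,v4,v5) [+-+] → (1.03946, 0.772978, -0.4773)–(0.9614, 0.9614, -0.4773)  len=0.2040
  (v4,v6,v5) [--+] → (0.188422, 1.28164, -0.4773)–(0.9614, 0.9614, -0.4773)  len=0.8367
  (v5,v6,v7) [+-+] → (0.188422, 1.28164, -0.4773)–(0, 1.3597, -0.4773)  len=0.2040
  (v6,v8,v7) [--+] → (-0.772978, 1.03946, -0.4773)–(0, 1.3597, -0.4773)  len=0.8367
  (v7,v8,v9) [+-+] → (-0.772978, 1.03946, -0.4773)–(-0.9614, 0.9614, -0.4773)  len=0.2040
  (v8,v10,v9) [--+] → (-1.28164, 0.188422, -0.4773)–(-0.9614, 0.9614, -0.4773)  len=0.8367
  (v9,v10,v11) [+-+] → (-1.28164, 0.188422, -0.4773)–(-1.3597, 0, -0.4773)  len=0.2040
  (v10,v12,v11) [--+] → (-1.03946, -0.772978, -0.4773)–(-1.3597, 0, -0.4773)  len=0.8367
  (v11,v12,v13) [+-+] → (-1.03946, -0.772978, -0.4773)–(-0.9614, -0.9614, -0.4773)  len=0.2040
  (v12,v14,v13) [--+] → (-0.188422, -1.28164, -0.4773)–(-0.9614, -0.9614, -0.4773)  len=0.8367
  (v13,v14,v15) [+-+] → (-0.188422, -1.28164, -0.4773)–(0, -1.3597, -0.4773)  len=0.2040
  (v14,v16,v15) [--+] → (0.772978, -1.03946, -0.4773)–(0, -1.3597, -0.4773)  len=0.8367
  (v15,v16,v17) [+-+] → (0.772978, -1.03946, -0.4773)–(0.9614, -0.9614, -0.4773)  len=0.2040
  (v16,v1,v17) [--+] → (1.28164, -0.188422, -0.4773)–(0.9614, -0.9614, -0.4773)  len=0.8367
  (v17,v1,v2) [+-+] → (1.28164, -0.188422, -0.4773)–(1.3597, 0, -0.4773)  len=0.2040

Chained into 1 loop(s):
  loop 1: 16 segments, perimeter = 8.3251
Total perimeter = 8.325


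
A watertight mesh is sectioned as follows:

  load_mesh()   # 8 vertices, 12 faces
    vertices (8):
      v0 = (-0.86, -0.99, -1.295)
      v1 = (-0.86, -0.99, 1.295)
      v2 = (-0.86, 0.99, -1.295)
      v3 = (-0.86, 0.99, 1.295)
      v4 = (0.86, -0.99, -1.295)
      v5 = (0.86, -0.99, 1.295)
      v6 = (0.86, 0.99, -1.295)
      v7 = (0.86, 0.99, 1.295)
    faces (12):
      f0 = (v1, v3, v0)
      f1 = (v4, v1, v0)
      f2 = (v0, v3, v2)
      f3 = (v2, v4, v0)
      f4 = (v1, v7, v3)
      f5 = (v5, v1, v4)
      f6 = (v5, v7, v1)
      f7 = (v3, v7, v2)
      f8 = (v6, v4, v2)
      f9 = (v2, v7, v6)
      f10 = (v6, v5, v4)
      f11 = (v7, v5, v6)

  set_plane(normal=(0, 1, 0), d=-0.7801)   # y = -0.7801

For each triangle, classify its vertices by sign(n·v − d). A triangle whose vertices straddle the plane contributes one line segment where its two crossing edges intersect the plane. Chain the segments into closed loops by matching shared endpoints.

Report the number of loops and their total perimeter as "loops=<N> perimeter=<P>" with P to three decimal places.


loops=1 perimeter=8.620

Straddling triangles (8 of 12):
  (v1,v3,v0) [-+-] → (-0.86, -0.7801, 1.295)–(-0.86, -0.7801, -1.02043)  len=2.3154
  (v0,v3,v2) [-++] → (-0.86, -0.7801, -1.02043)–(-0.86, -0.7801, -1.295)  len=0.2746
  (v2,v4,v0) [+--] → (0.677663, -0.7801, -1.295)–(-0.86, -0.7801, -1.295)  len=1.5377
  (v1,v7,v3) [-++] → (-0.677663, -0.7801, 1.295)–(-0.86, -0.7801, 1.295)  len=0.1823
  (v5,v7,v1) [-+-] → (0.86, -0.7801, 1.295)–(-0.677663, -0.7801, 1.295)  len=1.5377
  (v6,v4,v2) [+-+] → (0.86, -0.7801, -1.295)–(0.677663, -0.7801, -1.295)  len=0.1823
  (v6,v5,v4) [+--] → (0.86, -0.7801, 1.02043)–(0.86, -0.7801, -1.295)  len=2.3154
  (v7,v5,v6) [+-+] → (0.86, -0.7801, 1.295)–(0.86, -0.7801, 1.02043)  len=0.2746

Chained into 1 loop(s):
  loop 1: 8 segments, perimeter = 8.6200
Total perimeter = 8.620


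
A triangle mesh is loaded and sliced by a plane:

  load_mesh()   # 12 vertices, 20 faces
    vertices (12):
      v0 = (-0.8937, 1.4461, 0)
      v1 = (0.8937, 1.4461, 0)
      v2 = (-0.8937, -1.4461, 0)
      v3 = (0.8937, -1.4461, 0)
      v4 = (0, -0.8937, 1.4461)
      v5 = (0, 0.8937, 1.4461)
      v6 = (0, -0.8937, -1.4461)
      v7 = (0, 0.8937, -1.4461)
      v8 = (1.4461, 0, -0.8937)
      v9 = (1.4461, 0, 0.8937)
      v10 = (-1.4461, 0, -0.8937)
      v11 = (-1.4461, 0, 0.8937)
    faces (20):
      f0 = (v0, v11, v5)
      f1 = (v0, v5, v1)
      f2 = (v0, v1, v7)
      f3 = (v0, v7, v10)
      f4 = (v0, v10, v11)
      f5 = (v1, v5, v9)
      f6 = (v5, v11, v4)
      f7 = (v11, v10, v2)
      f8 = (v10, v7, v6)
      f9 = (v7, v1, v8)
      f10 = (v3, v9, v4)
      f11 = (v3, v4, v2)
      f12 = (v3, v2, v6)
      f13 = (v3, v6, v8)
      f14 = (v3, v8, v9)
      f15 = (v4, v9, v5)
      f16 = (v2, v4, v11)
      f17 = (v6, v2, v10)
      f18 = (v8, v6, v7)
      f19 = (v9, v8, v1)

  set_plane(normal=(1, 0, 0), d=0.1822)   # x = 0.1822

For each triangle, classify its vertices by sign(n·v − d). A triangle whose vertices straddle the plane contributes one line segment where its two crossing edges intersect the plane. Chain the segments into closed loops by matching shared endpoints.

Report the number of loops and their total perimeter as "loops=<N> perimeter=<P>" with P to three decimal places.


Straddling triangles (10 of 20):
  (v0,v5,v1) [--+] → (0.1822, 1.00632, 1.15128)–(0.1822, 1.4461, 0)  len=1.2324
  (v0,v1,v7) [-+-] → (0.1822, 1.4461, 0)–(0.1822, 1.00632, -1.15128)  len=1.2324
  (v1,v5,v9) [+-+] → (0.1822, 1.00632, 1.15128)–(0.1822, 0.781099, 1.3765)  len=0.3185
  (v7,v1,v8) [-++] → (0.1822, 1.00632, -1.15128)–(0.1822, 0.781099, -1.3765)  len=0.3185
  (v3,v9,v4) [++-] → (0.1822, -0.781099, 1.3765)–(0.1822, -1.00632, 1.15128)  len=0.3185
  (v3,v4,v2) [+--] → (0.1822, -1.00632, 1.15128)–(0.1822, -1.4461, 0)  len=1.2324
  (v3,v2,v6) [+--] → (0.1822, -1.4461, 0)–(0.1822, -1.00632, -1.15128)  len=1.2324
  (v3,v6,v8) [+-+] → (0.1822, -1.00632, -1.15128)–(0.1822, -0.781099, -1.3765)  len=0.3185
  (v4,v9,v5) [-+-] → (0.1822, -0.781099, 1.3765)–(0.1822, 0.781099, 1.3765)  len=1.5622
  (v8,v6,v7) [+--] → (0.1822, -0.781099, -1.3765)–(0.1822, 0.781099, -1.3765)  len=1.5622

Chained into 1 loop(s):
  loop 1: 10 segments, perimeter = 9.3281
Total perimeter = 9.328

loops=1 perimeter=9.328


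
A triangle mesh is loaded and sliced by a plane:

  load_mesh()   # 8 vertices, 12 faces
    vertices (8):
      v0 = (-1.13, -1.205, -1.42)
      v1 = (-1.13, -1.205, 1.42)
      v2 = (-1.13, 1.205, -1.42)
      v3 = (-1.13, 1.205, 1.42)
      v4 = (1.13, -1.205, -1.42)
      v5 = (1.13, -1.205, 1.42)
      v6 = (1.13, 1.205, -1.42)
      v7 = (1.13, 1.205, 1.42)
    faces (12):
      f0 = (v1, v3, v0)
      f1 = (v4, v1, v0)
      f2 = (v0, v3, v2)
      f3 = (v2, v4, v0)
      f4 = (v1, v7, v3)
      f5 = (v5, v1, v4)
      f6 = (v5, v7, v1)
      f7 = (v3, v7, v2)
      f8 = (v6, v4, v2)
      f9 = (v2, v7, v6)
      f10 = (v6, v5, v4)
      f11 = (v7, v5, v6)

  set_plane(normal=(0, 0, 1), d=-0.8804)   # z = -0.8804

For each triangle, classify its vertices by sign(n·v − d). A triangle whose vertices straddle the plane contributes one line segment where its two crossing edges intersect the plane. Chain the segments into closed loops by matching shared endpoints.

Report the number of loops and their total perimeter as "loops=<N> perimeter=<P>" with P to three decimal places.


Straddling triangles (8 of 12):
  (v1,v3,v0) [++-] → (-1.13, -0.7471, -0.8804)–(-1.13, -1.205, -0.8804)  len=0.4579
  (v4,v1,v0) [-+-] → (0.7006, -1.205, -0.8804)–(-1.13, -1.205, -0.8804)  len=1.8306
  (v0,v3,v2) [-+-] → (-1.13, -0.7471, -0.8804)–(-1.13, 1.205, -0.8804)  len=1.9521
  (v5,v1,v4) [++-] → (0.7006, -1.205, -0.8804)–(1.13, -1.205, -0.8804)  len=0.4294
  (v3,v7,v2) [++-] → (-0.7006, 1.205, -0.8804)–(-1.13, 1.205, -0.8804)  len=0.4294
  (v2,v7,v6) [-+-] → (-0.7006, 1.205, -0.8804)–(1.13, 1.205, -0.8804)  len=1.8306
  (v6,v5,v4) [-+-] → (1.13, 0.7471, -0.8804)–(1.13, -1.205, -0.8804)  len=1.9521
  (v7,v5,v6) [++-] → (1.13, 0.7471, -0.8804)–(1.13, 1.205, -0.8804)  len=0.4579

Chained into 1 loop(s):
  loop 1: 8 segments, perimeter = 9.3400
Total perimeter = 9.340

loops=1 perimeter=9.340


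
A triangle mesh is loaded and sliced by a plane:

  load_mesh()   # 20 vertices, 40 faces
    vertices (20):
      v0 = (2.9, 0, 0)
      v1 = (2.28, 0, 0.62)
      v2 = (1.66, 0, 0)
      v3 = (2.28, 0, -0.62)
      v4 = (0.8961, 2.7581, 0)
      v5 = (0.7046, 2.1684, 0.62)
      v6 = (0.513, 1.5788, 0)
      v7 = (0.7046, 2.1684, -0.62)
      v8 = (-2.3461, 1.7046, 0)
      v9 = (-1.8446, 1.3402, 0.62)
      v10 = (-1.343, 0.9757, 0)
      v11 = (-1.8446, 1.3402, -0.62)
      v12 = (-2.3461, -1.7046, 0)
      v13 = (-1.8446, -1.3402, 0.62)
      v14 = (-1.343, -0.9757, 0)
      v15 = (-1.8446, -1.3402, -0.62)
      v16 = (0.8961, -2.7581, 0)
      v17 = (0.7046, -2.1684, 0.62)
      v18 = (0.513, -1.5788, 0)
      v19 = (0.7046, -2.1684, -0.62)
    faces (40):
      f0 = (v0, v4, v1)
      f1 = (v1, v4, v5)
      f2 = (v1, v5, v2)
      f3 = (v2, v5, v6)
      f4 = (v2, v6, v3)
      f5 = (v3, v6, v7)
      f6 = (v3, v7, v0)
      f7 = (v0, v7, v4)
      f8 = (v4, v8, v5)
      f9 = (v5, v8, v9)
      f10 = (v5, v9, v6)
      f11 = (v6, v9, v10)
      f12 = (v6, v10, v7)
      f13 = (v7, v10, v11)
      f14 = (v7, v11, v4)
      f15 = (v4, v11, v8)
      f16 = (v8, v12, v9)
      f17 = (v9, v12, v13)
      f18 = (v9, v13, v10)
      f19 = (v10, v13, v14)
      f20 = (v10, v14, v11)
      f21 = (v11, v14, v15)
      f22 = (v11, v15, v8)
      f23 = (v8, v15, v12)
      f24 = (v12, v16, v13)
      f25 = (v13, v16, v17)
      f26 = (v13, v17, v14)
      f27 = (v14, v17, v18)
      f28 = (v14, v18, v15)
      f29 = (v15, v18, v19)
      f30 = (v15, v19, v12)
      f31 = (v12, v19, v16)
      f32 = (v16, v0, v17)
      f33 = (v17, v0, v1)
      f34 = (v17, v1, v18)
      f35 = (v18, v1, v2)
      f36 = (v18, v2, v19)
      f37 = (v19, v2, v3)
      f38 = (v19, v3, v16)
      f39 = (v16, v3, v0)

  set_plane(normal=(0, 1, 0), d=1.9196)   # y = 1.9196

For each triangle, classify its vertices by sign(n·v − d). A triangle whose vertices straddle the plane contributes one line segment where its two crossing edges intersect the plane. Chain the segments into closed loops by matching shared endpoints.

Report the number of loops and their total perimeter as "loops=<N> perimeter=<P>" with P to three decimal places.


loops=1 perimeter=7.435

Straddling triangles (14 of 40):
  (v0,v4,v1) [-+-] → (1.50531, 1.9196, 0)–(1.31682, 1.9196, 0.188488)  len=0.2666
  (v1,v4,v5) [-++] → (1.31682, 1.9196, 0.188488)–(0.88536, 1.9196, 0.62)  len=0.6102
  (v1,v5,v2) [-+-] → (0.88536, 1.9196, 0.62)–(0.814222, 1.9196, 0.548862)  len=0.1006
  (v2,v5,v6) [-+-] → (0.814222, 1.9196, 0.548862)–(0.623748, 1.9196, 0.358372)  len=0.2694
  (v3,v6,v7) [--+] → (0.623748, 1.9196, -0.358372)–(0.88536, 1.9196, -0.62)  len=0.3700
  (v3,v7,v0) [-+-] → (0.88536, 1.9196, -0.62)–(0.956498, 1.9196, -0.548862)  len=0.1006
  (v0,v7,v4) [-++] → (0.956498, 1.9196, -0.548862)–(1.50531, 1.9196, 0)  len=0.7762
  (v4,v8,v5) [+-+] → (-1.68443, 1.9196, 0)–(-0.931912, 1.9196, 0.287408)  len=0.8055
  (v5,v8,v9) [+--] → (-0.931912, 1.9196, 0.287408)–(-0.0612065, 1.9196, 0.62)  len=0.9321
  (v5,v9,v6) [+--] → (-0.0612065, 1.9196, 0.62)–(0.623748, 1.9196, 0.358372)  len=0.7332
  (v6,v10,v7) [--+] → (0.277466, 1.9196, -0.490667)–(0.623748, 1.9196, -0.358372)  len=0.3707
  (v7,v10,v11) [+--] → (0.277466, 1.9196, -0.490667)–(-0.0612065, 1.9196, -0.62)  len=0.3625
  (v7,v11,v4) [+-+] → (-0.0612065, 1.9196, -0.62)–(-0.724661, 1.9196, -0.366648)  len=0.7102
  (v4,v11,v8) [+--] → (-0.724661, 1.9196, -0.366648)–(-1.68443, 1.9196, 0)  len=1.0274

Chained into 1 loop(s):
  loop 1: 14 segments, perimeter = 7.4352
Total perimeter = 7.435


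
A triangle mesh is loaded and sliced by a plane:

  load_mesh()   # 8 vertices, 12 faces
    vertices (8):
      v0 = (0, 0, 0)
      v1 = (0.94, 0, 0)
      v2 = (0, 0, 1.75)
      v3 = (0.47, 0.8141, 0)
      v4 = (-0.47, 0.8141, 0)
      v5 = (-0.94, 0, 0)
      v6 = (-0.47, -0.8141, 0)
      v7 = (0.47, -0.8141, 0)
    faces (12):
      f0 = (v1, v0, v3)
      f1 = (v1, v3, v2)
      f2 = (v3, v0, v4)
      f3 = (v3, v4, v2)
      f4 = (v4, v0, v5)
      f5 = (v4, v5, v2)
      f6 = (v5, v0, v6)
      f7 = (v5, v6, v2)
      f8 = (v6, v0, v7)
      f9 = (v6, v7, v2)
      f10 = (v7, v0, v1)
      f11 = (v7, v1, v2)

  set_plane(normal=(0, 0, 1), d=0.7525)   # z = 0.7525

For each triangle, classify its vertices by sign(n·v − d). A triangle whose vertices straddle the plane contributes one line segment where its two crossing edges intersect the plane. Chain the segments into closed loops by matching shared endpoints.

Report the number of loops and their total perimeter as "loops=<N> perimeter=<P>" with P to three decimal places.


loops=1 perimeter=3.215

Straddling triangles (6 of 12):
  (v1,v3,v2) [--+] → (0.2679, 0.464037, 0.7525)–(0.5358, 0, 0.7525)  len=0.5358
  (v3,v4,v2) [--+] → (-0.2679, 0.464037, 0.7525)–(0.2679, 0.464037, 0.7525)  len=0.5358
  (v4,v5,v2) [--+] → (-0.5358, 0, 0.7525)–(-0.2679, 0.464037, 0.7525)  len=0.5358
  (v5,v6,v2) [--+] → (-0.2679, -0.464037, 0.7525)–(-0.5358, 0, 0.7525)  len=0.5358
  (v6,v7,v2) [--+] → (0.2679, -0.464037, 0.7525)–(-0.2679, -0.464037, 0.7525)  len=0.5358
  (v7,v1,v2) [--+] → (0.5358, 0, 0.7525)–(0.2679, -0.464037, 0.7525)  len=0.5358

Chained into 1 loop(s):
  loop 1: 6 segments, perimeter = 3.2149
Total perimeter = 3.215


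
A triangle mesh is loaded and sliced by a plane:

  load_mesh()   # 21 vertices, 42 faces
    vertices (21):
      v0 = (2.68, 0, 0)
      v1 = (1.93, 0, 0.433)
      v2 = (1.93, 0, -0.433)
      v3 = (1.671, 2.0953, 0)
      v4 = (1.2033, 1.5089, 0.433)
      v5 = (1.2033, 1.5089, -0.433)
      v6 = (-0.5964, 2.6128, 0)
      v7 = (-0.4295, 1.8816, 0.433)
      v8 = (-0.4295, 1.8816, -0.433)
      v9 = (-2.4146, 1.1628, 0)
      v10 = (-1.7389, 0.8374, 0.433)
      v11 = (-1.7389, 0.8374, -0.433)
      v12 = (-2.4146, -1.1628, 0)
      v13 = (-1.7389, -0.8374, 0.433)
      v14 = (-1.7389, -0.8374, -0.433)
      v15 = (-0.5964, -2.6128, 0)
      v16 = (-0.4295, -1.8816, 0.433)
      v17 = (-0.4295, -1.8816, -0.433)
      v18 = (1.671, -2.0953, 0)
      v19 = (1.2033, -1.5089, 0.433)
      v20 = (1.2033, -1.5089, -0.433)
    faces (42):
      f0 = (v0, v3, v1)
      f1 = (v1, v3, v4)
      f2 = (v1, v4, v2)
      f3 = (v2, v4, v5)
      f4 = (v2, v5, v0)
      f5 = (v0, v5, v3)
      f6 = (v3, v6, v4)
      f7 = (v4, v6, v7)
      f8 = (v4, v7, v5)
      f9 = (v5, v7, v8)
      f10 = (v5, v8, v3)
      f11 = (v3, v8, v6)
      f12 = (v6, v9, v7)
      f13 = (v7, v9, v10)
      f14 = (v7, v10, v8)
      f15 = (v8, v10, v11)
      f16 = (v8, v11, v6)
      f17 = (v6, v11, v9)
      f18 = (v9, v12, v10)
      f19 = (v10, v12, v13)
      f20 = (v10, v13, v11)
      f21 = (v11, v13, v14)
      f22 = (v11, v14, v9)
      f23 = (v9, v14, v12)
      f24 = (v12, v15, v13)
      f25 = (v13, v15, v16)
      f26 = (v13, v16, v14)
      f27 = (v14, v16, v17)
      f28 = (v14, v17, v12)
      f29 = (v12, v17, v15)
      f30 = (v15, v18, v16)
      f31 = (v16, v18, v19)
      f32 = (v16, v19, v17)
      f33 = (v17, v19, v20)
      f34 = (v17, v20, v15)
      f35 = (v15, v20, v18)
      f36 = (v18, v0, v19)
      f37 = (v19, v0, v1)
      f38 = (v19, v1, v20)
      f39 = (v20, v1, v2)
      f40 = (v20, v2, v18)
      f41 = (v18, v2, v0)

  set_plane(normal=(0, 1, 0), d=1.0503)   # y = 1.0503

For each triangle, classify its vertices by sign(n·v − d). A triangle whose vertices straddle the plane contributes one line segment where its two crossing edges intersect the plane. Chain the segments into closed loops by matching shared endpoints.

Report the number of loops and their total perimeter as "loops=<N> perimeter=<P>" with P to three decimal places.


loops=2 perimeter=5.546

Straddling triangles (14 of 42):
  (v0,v3,v1) [-+-] → (2.17422, 1.0503, 0)–(1.80017, 1.0503, 0.215952)  len=0.4319
  (v1,v3,v4) [-++] → (1.80017, 1.0503, 0.215952)–(1.42417, 1.0503, 0.433)  len=0.4342
  (v1,v4,v2) [-+-] → (1.42417, 1.0503, 0.433)–(1.42417, 1.0503, 0.169797)  len=0.2632
  (v2,v4,v5) [-++] → (1.42417, 1.0503, 0.169797)–(1.42417, 1.0503, -0.433)  len=0.6028
  (v2,v5,v0) [-+-] → (1.42417, 1.0503, -0.433)–(1.65211, 1.0503, -0.301398)  len=0.2632
  (v0,v5,v3) [-++] → (1.65211, 1.0503, -0.301398)–(2.17422, 1.0503, 0)  len=0.6029
  (v7,v9,v10) [++-] → (-2.18099, 1.0503, 0.1497)–(-1.47193, 1.0503, 0.433)  len=0.7636
  (v7,v10,v8) [+-+] → (-1.47193, 1.0503, 0.433)–(-1.47193, 1.0503, 0.256433)  len=0.1766
  (v8,v10,v11) [+--] → (-1.47193, 1.0503, 0.256433)–(-1.47193, 1.0503, -0.433)  len=0.6894
  (v8,v11,v6) [+-+] → (-1.47193, 1.0503, -0.433)–(-1.6019, 1.0503, -0.381076)  len=0.1400
  (v6,v11,v9) [+-+] → (-1.6019, 1.0503, -0.381076)–(-2.18099, 1.0503, -0.1497)  len=0.6236
  (v9,v12,v10) [+--] → (-2.4146, 1.0503, 0)–(-2.18099, 1.0503, 0.1497)  len=0.2775
  (v11,v14,v9) [--+] → (-2.3766, 1.0503, -0.0243538)–(-2.18099, 1.0503, -0.1497)  len=0.2323
  (v9,v14,v12) [+--] → (-2.3766, 1.0503, -0.0243538)–(-2.4146, 1.0503, 0)  len=0.0451

Chained into 2 loop(s):
  loop 1: 6 segments, perimeter = 2.5981
  loop 2: 8 segments, perimeter = 2.9480
Total perimeter = 5.546


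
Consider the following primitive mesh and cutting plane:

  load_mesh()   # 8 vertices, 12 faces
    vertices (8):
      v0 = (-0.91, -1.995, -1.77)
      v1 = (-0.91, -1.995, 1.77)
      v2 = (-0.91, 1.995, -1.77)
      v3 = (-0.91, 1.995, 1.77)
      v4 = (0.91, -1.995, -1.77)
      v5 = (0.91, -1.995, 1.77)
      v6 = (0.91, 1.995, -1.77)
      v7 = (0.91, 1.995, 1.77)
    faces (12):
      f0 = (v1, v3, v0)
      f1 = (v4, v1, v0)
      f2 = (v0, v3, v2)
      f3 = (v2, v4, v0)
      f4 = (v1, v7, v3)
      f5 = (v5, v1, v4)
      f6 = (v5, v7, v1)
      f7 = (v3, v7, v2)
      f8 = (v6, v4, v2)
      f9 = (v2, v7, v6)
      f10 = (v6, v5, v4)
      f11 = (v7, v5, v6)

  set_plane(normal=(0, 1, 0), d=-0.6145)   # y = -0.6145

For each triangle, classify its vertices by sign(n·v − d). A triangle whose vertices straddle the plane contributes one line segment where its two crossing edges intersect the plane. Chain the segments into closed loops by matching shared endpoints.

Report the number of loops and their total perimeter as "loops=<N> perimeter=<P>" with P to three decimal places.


Straddling triangles (8 of 12):
  (v1,v3,v0) [-+-] → (-0.91, -0.6145, 1.77)–(-0.91, -0.6145, -0.545195)  len=2.3152
  (v0,v3,v2) [-++] → (-0.91, -0.6145, -0.545195)–(-0.91, -0.6145, -1.77)  len=1.2248
  (v2,v4,v0) [+--] → (0.280298, -0.6145, -1.77)–(-0.91, -0.6145, -1.77)  len=1.1903
  (v1,v7,v3) [-++] → (-0.280298, -0.6145, 1.77)–(-0.91, -0.6145, 1.77)  len=0.6297
  (v5,v7,v1) [-+-] → (0.91, -0.6145, 1.77)–(-0.280298, -0.6145, 1.77)  len=1.1903
  (v6,v4,v2) [+-+] → (0.91, -0.6145, -1.77)–(0.280298, -0.6145, -1.77)  len=0.6297
  (v6,v5,v4) [+--] → (0.91, -0.6145, 0.545195)–(0.91, -0.6145, -1.77)  len=2.3152
  (v7,v5,v6) [+-+] → (0.91, -0.6145, 1.77)–(0.91, -0.6145, 0.545195)  len=1.2248

Chained into 1 loop(s):
  loop 1: 8 segments, perimeter = 10.7200
Total perimeter = 10.720

loops=1 perimeter=10.720


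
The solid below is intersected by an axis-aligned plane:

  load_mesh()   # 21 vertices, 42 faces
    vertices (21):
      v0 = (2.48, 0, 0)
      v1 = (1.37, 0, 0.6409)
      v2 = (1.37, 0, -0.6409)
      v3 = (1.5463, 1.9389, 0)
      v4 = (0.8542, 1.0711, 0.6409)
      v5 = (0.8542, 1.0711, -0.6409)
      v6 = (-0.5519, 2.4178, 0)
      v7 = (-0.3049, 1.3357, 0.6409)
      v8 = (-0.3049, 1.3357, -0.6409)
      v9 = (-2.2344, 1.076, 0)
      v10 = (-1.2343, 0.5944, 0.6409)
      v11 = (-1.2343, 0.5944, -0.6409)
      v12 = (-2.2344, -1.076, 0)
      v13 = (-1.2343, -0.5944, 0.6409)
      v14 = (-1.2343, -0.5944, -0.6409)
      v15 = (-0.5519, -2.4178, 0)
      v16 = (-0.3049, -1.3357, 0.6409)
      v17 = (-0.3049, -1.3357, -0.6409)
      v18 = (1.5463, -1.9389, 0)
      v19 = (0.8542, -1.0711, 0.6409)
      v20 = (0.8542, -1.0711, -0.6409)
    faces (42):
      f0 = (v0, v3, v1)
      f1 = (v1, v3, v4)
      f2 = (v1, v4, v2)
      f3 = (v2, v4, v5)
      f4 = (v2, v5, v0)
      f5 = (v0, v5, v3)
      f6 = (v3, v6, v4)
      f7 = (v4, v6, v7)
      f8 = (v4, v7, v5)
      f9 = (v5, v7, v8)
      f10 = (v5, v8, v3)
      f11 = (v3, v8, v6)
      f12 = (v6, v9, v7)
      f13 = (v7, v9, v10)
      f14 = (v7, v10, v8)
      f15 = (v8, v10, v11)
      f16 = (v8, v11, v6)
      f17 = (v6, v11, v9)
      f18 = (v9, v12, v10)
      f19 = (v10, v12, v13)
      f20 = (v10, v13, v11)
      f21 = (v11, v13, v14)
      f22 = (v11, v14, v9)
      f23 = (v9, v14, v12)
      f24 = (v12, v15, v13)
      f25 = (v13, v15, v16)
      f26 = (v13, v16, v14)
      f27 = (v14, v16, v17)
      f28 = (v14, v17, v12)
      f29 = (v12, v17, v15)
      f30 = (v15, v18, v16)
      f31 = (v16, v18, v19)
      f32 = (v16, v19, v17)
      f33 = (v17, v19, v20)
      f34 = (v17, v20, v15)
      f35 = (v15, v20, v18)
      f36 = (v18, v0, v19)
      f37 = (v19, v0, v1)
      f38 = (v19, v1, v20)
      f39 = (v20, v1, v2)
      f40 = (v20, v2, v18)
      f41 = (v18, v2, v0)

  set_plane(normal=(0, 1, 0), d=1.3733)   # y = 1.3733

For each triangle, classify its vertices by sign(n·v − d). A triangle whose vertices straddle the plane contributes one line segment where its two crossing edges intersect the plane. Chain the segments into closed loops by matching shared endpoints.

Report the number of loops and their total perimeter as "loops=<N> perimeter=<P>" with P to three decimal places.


loops=1 perimeter=7.851

Straddling triangles (10 of 42):
  (v0,v3,v1) [-+-] → (1.81867, 1.3733, 0)–(1.49487, 1.3733, 0.186958)  len=0.3739
  (v1,v3,v4) [-+-] → (1.49487, 1.3733, 0.186958)–(1.09521, 1.3733, 0.417715)  len=0.4615
  (v0,v5,v3) [--+] → (1.09521, 1.3733, -0.417715)–(1.81867, 1.3733, 0)  len=0.8354
  (v3,v6,v4) [++-] → (0.538671, 1.3733, 0.497082)–(1.09521, 1.3733, 0.417715)  len=0.5622
  (v4,v6,v7) [-+-] → (0.538671, 1.3733, 0.497082)–(-0.313483, 1.3733, 0.61863)  len=0.8608
  (v5,v8,v3) [--+] → (-0.189507, 1.3733, -0.60095)–(1.09521, 1.3733, -0.417715)  len=1.2977
  (v3,v8,v6) [+-+] → (-0.189507, 1.3733, -0.60095)–(-0.313483, 1.3733, -0.61863)  len=0.1252
  (v6,v9,v7) [+--] → (-1.86161, 1.3733, 0)–(-0.313483, 1.3733, 0.61863)  len=1.6672
  (v8,v11,v6) [--+] → (-0.9428, 1.3733, -0.367127)–(-0.313483, 1.3733, -0.61863)  len=0.6777
  (v6,v11,v9) [+--] → (-0.9428, 1.3733, -0.367127)–(-1.86161, 1.3733, 0)  len=0.9894

Chained into 1 loop(s):
  loop 1: 10 segments, perimeter = 7.8510
Total perimeter = 7.851


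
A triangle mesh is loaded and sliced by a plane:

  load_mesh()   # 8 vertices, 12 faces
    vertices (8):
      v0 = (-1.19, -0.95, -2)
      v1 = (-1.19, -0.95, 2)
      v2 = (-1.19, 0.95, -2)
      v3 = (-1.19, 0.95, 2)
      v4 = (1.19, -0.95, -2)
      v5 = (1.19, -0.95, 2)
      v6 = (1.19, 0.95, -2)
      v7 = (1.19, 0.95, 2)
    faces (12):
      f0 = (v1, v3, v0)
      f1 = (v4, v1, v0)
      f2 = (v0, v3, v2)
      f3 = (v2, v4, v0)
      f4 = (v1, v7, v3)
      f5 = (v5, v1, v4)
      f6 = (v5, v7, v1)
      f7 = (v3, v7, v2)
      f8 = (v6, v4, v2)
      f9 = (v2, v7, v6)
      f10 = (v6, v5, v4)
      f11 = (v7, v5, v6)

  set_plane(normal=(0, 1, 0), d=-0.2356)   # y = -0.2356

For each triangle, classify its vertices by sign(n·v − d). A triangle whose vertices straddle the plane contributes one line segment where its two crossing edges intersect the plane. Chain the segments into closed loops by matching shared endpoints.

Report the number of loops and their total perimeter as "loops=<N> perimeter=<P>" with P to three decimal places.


Straddling triangles (8 of 12):
  (v1,v3,v0) [-+-] → (-1.19, -0.2356, 2)–(-1.19, -0.2356, -0.496)  len=2.4960
  (v0,v3,v2) [-++] → (-1.19, -0.2356, -0.496)–(-1.19, -0.2356, -2)  len=1.5040
  (v2,v4,v0) [+--] → (0.29512, -0.2356, -2)–(-1.19, -0.2356, -2)  len=1.4851
  (v1,v7,v3) [-++] → (-0.29512, -0.2356, 2)–(-1.19, -0.2356, 2)  len=0.8949
  (v5,v7,v1) [-+-] → (1.19, -0.2356, 2)–(-0.29512, -0.2356, 2)  len=1.4851
  (v6,v4,v2) [+-+] → (1.19, -0.2356, -2)–(0.29512, -0.2356, -2)  len=0.8949
  (v6,v5,v4) [+--] → (1.19, -0.2356, 0.496)–(1.19, -0.2356, -2)  len=2.4960
  (v7,v5,v6) [+-+] → (1.19, -0.2356, 2)–(1.19, -0.2356, 0.496)  len=1.5040

Chained into 1 loop(s):
  loop 1: 8 segments, perimeter = 12.7600
Total perimeter = 12.760

loops=1 perimeter=12.760


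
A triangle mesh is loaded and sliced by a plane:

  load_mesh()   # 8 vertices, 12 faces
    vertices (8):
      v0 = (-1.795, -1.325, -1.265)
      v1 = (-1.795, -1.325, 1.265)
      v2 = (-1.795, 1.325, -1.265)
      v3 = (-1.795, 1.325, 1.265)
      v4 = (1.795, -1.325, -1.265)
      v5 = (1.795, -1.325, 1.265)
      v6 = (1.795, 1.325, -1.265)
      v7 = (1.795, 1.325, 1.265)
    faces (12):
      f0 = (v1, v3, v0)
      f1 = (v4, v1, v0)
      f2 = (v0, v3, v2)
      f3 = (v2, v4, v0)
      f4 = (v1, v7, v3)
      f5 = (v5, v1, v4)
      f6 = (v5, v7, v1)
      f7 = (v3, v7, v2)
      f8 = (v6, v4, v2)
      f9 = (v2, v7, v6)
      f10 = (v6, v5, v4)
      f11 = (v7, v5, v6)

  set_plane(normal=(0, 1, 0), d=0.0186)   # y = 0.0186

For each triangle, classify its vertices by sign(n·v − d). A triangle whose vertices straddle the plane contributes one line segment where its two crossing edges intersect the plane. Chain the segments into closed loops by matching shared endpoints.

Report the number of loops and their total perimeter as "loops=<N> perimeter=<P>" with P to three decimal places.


loops=1 perimeter=12.240

Straddling triangles (8 of 12):
  (v1,v3,v0) [-+-] → (-1.795, 0.0186, 1.265)–(-1.795, 0.0186, 0.0177577)  len=1.2472
  (v0,v3,v2) [-++] → (-1.795, 0.0186, 0.0177577)–(-1.795, 0.0186, -1.265)  len=1.2828
  (v2,v4,v0) [+--] → (-0.0251977, 0.0186, -1.265)–(-1.795, 0.0186, -1.265)  len=1.7698
  (v1,v7,v3) [-++] → (0.0251977, 0.0186, 1.265)–(-1.795, 0.0186, 1.265)  len=1.8202
  (v5,v7,v1) [-+-] → (1.795, 0.0186, 1.265)–(0.0251977, 0.0186, 1.265)  len=1.7698
  (v6,v4,v2) [+-+] → (1.795, 0.0186, -1.265)–(-0.0251977, 0.0186, -1.265)  len=1.8202
  (v6,v5,v4) [+--] → (1.795, 0.0186, -0.0177577)–(1.795, 0.0186, -1.265)  len=1.2472
  (v7,v5,v6) [+-+] → (1.795, 0.0186, 1.265)–(1.795, 0.0186, -0.0177577)  len=1.2828

Chained into 1 loop(s):
  loop 1: 8 segments, perimeter = 12.2400
Total perimeter = 12.240


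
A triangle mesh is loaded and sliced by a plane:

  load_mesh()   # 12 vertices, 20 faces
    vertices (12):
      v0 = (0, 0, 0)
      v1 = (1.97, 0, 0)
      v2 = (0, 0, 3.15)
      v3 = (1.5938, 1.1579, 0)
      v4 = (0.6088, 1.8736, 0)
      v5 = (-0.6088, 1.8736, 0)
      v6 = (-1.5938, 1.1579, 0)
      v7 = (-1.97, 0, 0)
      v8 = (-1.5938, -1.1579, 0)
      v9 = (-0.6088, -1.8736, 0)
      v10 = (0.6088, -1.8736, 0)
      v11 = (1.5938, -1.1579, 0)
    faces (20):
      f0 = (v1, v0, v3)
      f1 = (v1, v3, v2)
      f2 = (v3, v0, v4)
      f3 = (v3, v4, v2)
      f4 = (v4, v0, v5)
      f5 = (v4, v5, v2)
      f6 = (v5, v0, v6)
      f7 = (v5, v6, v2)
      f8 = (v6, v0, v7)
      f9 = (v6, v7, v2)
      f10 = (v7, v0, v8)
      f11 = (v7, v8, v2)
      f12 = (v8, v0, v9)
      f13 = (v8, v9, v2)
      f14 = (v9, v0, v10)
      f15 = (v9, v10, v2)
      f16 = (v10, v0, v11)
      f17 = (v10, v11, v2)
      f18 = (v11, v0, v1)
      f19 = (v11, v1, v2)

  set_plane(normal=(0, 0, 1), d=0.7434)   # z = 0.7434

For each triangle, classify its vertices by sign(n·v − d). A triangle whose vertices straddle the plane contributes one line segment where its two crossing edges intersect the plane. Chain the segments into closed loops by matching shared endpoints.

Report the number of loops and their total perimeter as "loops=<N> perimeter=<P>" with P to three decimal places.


loops=1 perimeter=9.302

Straddling triangles (10 of 20):
  (v1,v3,v2) [--+] → (1.21766, 0.884636, 0.7434)–(1.50508, 0, 0.7434)  len=0.9302
  (v3,v4,v2) [--+] → (0.465123, 1.43143, 0.7434)–(1.21766, 0.884636, 0.7434)  len=0.9302
  (v4,v5,v2) [--+] → (-0.465123, 1.43143, 0.7434)–(0.465123, 1.43143, 0.7434)  len=0.9302
  (v5,v6,v2) [--+] → (-1.21766, 0.884636, 0.7434)–(-0.465123, 1.43143, 0.7434)  len=0.9302
  (v6,v7,v2) [--+] → (-1.50508, 0, 0.7434)–(-1.21766, 0.884636, 0.7434)  len=0.9302
  (v7,v8,v2) [--+] → (-1.21766, -0.884636, 0.7434)–(-1.50508, 0, 0.7434)  len=0.9302
  (v8,v9,v2) [--+] → (-0.465123, -1.43143, 0.7434)–(-1.21766, -0.884636, 0.7434)  len=0.9302
  (v9,v10,v2) [--+] → (0.465123, -1.43143, 0.7434)–(-0.465123, -1.43143, 0.7434)  len=0.9302
  (v10,v11,v2) [--+] → (1.21766, -0.884636, 0.7434)–(0.465123, -1.43143, 0.7434)  len=0.9302
  (v11,v1,v2) [--+] → (1.50508, 0, 0.7434)–(1.21766, -0.884636, 0.7434)  len=0.9302

Chained into 1 loop(s):
  loop 1: 10 segments, perimeter = 9.3020
Total perimeter = 9.302


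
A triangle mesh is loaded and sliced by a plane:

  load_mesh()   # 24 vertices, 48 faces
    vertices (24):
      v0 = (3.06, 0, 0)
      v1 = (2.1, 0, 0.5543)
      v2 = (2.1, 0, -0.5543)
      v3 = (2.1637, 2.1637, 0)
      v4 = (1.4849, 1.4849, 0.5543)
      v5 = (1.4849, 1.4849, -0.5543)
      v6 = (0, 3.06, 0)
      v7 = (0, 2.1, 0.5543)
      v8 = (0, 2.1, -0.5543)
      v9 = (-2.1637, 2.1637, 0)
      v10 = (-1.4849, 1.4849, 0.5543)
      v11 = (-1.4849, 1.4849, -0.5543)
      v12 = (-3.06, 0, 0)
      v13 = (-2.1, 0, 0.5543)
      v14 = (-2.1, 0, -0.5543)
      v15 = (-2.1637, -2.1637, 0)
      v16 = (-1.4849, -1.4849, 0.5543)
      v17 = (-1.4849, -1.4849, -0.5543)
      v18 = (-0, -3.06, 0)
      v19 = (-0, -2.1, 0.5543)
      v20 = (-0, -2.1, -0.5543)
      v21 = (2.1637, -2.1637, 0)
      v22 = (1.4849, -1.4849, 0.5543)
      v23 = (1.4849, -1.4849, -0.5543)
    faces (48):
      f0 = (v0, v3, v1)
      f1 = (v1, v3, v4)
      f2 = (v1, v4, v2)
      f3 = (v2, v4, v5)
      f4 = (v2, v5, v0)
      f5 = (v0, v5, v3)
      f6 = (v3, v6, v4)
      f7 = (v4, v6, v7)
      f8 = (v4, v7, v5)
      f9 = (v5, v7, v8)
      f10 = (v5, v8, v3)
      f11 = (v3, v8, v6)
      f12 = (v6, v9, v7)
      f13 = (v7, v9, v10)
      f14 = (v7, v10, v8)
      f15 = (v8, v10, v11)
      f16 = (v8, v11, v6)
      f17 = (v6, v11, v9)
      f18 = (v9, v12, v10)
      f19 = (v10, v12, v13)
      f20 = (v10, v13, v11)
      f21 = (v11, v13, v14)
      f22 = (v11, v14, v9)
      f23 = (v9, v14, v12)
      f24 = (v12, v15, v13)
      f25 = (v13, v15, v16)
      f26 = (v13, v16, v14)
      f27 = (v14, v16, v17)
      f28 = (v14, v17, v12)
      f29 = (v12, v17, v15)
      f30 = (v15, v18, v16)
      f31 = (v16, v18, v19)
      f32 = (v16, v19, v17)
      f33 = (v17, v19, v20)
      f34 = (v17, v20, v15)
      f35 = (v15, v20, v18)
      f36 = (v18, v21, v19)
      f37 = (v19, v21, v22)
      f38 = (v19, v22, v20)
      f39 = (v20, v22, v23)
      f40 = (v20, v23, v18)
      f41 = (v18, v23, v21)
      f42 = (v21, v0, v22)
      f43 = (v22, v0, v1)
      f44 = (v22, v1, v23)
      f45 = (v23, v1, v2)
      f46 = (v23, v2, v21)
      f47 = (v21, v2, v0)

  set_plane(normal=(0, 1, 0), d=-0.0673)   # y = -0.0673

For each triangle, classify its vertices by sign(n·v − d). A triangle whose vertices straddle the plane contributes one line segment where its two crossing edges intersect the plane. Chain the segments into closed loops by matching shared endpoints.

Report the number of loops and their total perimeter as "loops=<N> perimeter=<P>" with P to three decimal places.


Straddling triangles (12 of 48):
  (v12,v15,v13) [+-+] → (-3.03212, -0.0673, 0)–(-2.10198, -0.0673, 0.537059)  len=1.0741
  (v13,v15,v16) [+--] → (-2.10198, -0.0673, 0.537059)–(-2.07212, -0.0673, 0.5543)  len=0.0345
  (v13,v16,v14) [+-+] → (-2.07212, -0.0673, 0.5543)–(-2.07212, -0.0673, -0.504055)  len=1.0584
  (v14,v16,v17) [+--] → (-2.07212, -0.0673, -0.504055)–(-2.07212, -0.0673, -0.5543)  len=0.0502
  (v14,v17,v12) [+-+] → (-2.07212, -0.0673, -0.5543)–(-2.98861, -0.0673, -0.0251225)  len=1.0583
  (v12,v17,v15) [+--] → (-2.98861, -0.0673, -0.0251225)–(-3.03212, -0.0673, 0)  len=0.0502
  (v21,v0,v22) [-+-] → (3.03212, -0.0673, 0)–(2.98861, -0.0673, 0.0251225)  len=0.0502
  (v22,v0,v1) [-++] → (2.98861, -0.0673, 0.0251225)–(2.07212, -0.0673, 0.5543)  len=1.0583
  (v22,v1,v23) [-+-] → (2.07212, -0.0673, 0.5543)–(2.07212, -0.0673, 0.504055)  len=0.0502
  (v23,v1,v2) [-++] → (2.07212, -0.0673, 0.504055)–(2.07212, -0.0673, -0.5543)  len=1.0584
  (v23,v2,v21) [-+-] → (2.07212, -0.0673, -0.5543)–(2.10198, -0.0673, -0.537059)  len=0.0345
  (v21,v2,v0) [-++] → (2.10198, -0.0673, -0.537059)–(3.03212, -0.0673, 0)  len=1.0741

Chained into 2 loop(s):
  loop 1: 6 segments, perimeter = 3.3257
  loop 2: 6 segments, perimeter = 3.3257
Total perimeter = 6.651

loops=2 perimeter=6.651


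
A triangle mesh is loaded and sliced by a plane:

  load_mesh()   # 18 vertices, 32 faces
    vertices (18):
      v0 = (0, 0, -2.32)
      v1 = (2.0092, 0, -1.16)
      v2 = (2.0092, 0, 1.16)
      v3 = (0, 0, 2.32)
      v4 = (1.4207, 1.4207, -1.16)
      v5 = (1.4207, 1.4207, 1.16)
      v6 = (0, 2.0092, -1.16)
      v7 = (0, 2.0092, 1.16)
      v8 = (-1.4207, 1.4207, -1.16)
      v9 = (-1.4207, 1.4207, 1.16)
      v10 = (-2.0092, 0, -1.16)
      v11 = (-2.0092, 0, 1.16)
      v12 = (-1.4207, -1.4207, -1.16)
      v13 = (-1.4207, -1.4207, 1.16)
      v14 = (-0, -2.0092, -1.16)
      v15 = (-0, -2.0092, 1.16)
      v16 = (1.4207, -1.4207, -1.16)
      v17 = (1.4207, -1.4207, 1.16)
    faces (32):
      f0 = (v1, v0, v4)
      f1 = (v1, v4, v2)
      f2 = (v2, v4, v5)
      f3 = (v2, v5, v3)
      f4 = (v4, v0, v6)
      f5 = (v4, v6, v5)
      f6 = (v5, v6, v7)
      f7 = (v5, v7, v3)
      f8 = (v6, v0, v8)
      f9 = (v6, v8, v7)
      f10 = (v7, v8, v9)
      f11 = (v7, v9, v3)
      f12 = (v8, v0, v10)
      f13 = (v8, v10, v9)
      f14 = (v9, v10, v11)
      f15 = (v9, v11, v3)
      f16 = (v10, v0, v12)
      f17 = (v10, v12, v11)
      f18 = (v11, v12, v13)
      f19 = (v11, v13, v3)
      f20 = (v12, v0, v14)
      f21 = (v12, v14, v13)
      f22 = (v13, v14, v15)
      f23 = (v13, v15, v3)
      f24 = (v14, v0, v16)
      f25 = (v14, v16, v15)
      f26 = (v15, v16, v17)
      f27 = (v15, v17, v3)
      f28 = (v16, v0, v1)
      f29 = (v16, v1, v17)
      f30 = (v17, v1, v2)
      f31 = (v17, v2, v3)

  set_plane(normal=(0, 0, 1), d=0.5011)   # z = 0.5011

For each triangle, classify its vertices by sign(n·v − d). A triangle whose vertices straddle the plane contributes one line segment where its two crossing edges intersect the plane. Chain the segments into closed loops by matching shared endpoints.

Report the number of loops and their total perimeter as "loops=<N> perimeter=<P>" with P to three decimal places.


loops=1 perimeter=12.302

Straddling triangles (16 of 32):
  (v1,v4,v2) [--+] → (1.84206, 0.403491, 0.5011)–(2.0092, 0, 0.5011)  len=0.4367
  (v2,v4,v5) [+-+] → (1.84206, 0.403491, 0.5011)–(1.4207, 1.4207, 0.5011)  len=1.1010
  (v4,v6,v5) [--+] → (1.01721, 1.58784, 0.5011)–(1.4207, 1.4207, 0.5011)  len=0.4367
  (v5,v6,v7) [+-+] → (1.01721, 1.58784, 0.5011)–(0, 2.0092, 0.5011)  len=1.1010
  (v6,v8,v7) [--+] → (-0.403491, 1.84206, 0.5011)–(0, 2.0092, 0.5011)  len=0.4367
  (v7,v8,v9) [+-+] → (-0.403491, 1.84206, 0.5011)–(-1.4207, 1.4207, 0.5011)  len=1.1010
  (v8,v10,v9) [--+] → (-1.58784, 1.01721, 0.5011)–(-1.4207, 1.4207, 0.5011)  len=0.4367
  (v9,v10,v11) [+-+] → (-1.58784, 1.01721, 0.5011)–(-2.0092, 0, 0.5011)  len=1.1010
  (v10,v12,v11) [--+] → (-1.84206, -0.403491, 0.5011)–(-2.0092, 0, 0.5011)  len=0.4367
  (v11,v12,v13) [+-+] → (-1.84206, -0.403491, 0.5011)–(-1.4207, -1.4207, 0.5011)  len=1.1010
  (v12,v14,v13) [--+] → (-1.01721, -1.58784, 0.5011)–(-1.4207, -1.4207, 0.5011)  len=0.4367
  (v13,v14,v15) [+-+] → (-1.01721, -1.58784, 0.5011)–(0, -2.0092, 0.5011)  len=1.1010
  (v14,v16,v15) [--+] → (0.403491, -1.84206, 0.5011)–(0, -2.0092, 0.5011)  len=0.4367
  (v15,v16,v17) [+-+] → (0.403491, -1.84206, 0.5011)–(1.4207, -1.4207, 0.5011)  len=1.1010
  (v16,v1,v17) [--+] → (1.58784, -1.01721, 0.5011)–(1.4207, -1.4207, 0.5011)  len=0.4367
  (v17,v1,v2) [+-+] → (1.58784, -1.01721, 0.5011)–(2.0092, 0, 0.5011)  len=1.1010

Chained into 1 loop(s):
  loop 1: 16 segments, perimeter = 12.3021
Total perimeter = 12.302
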